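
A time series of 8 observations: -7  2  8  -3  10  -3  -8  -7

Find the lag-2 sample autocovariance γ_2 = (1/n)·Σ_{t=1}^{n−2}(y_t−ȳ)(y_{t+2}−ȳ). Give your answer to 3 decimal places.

-2.750

Mean ȳ = (-7 + 2 + 8 − 3 + 10 − 3 − 8 − 7)/8 = -1.0000
Deviations: -6.0000, 3.0000, 9.0000, -2.0000, 11.0000, -2.0000, -7.0000, -6.0000
Σ_{t=1}^{6}(y_t−ȳ)(y_{t+2}−ȳ) = -22.0000
γ_2 = -22.0000 / 8 = -2.750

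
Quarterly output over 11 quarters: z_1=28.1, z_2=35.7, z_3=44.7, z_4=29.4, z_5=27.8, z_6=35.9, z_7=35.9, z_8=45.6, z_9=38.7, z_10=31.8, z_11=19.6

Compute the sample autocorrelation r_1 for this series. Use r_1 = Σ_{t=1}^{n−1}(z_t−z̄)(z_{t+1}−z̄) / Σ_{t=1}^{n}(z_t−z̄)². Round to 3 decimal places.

Mean z̄ = (28.1 + 35.7 + 44.7 + 29.4 + 27.8 + 35.9 + 35.9 + 45.6 + 38.7 + 31.8 + 19.6)/11 = 33.9273
Numerator Σ_{t=1}^{10}(z_t−z̄)(z_{t+1}−z̄) = 78.6029
Denominator Σ(z_t−z̄)² = 587.8018
r_1 = 78.6029 / 587.8018 = 0.134

0.134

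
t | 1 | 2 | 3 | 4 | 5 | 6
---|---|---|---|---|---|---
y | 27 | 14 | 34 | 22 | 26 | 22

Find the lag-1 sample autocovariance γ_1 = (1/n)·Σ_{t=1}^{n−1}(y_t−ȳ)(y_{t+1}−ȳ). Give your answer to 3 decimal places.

-26.338

Mean ȳ = (27 + 14 + 34 + 22 + 26 + 22)/6 = 24.1667
Deviations: 2.8333, -10.1667, 9.8333, -2.1667, 1.8333, -2.1667
Σ_{t=1}^{5}(y_t−ȳ)(y_{t+1}−ȳ) = -158.0278
γ_1 = -158.0278 / 6 = -26.338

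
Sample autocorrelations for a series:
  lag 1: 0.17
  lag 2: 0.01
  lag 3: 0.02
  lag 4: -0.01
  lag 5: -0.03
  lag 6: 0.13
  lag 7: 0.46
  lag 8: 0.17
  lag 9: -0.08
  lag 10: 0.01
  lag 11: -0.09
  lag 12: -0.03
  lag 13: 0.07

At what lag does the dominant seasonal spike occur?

The largest autocorrelation is r_7 = 0.46; the remaining lags stay at or below 0.17.
The dominant spike at lag 7 indicates a seasonal period of 7.

7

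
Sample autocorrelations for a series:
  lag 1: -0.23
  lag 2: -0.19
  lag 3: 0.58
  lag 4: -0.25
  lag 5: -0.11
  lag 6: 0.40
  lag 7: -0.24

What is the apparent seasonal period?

3

The largest autocorrelation is r_3 = 0.58, with a weaker echo at lag 6 (0.40); the remaining lags stay at or below -0.11.
The dominant spike at lag 3 indicates a seasonal period of 3.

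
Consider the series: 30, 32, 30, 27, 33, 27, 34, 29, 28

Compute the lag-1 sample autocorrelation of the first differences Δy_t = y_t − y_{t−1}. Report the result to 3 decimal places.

First differences Δy: 2, -2, -3, 6, -6, 7, -5, -1
Mean of differences = -0.2500
Numerator Σ(Δy_t−Δȳ)(Δy_{t+1}−Δȳ) = -124.8125
Denominator Σ(Δy_t−Δȳ)² = 163.5000
r_1(Δy) = -124.8125 / 163.5000 = -0.763

-0.763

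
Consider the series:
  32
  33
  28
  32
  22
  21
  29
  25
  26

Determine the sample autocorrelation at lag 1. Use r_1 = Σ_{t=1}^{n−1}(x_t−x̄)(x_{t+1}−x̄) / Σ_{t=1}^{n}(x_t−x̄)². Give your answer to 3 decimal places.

Mean x̄ = (32 + 33 + 28 + 32 + 22 + 21 + 29 + 25 + 26)/9 = 27.5556
Numerator Σ_{t=1}^{8}(x_t−x̄)(x_{t+1}−x̄) = 31.1358
Denominator Σ(x_t−x̄)² = 154.2222
r_1 = 31.1358 / 154.2222 = 0.202

0.202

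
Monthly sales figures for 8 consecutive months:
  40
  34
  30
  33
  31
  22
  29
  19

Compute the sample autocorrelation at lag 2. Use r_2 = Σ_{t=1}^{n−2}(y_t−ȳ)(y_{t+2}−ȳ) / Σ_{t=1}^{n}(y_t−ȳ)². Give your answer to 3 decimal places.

Mean ȳ = (40 + 34 + 30 + 33 + 31 + 22 + 29 + 19)/8 = 29.7500
Deviations from mean: 10.2500, 4.2500, 0.2500, 3.2500, 1.2500, -7.7500, -0.7500, -10.7500
Σ(y_t−ȳ)(y_{t+2}−ȳ) = (2.5625) + (13.8125) + (0.3125) + (-25.1875) + (-0.9375) + (83.3125) = 73.8750
Denominator Σ(y_t−ȳ)² = 311.5000
r_2 = 73.8750 / 311.5000 = 0.237

0.237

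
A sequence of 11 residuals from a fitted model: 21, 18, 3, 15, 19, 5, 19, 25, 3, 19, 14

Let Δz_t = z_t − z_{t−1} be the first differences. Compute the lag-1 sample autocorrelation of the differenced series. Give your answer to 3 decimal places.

First differences Δz: -3, -15, 12, 4, -14, 14, 6, -22, 16, -5
Mean of differences = -0.7000
Numerator Σ(Δz_t−Δz̄)(Δz_{t+1}−Δz̄) = -818.7900
Denominator Σ(Δz_t−Δz̄)² = 1582.1000
r_1(Δz) = -818.7900 / 1582.1000 = -0.518

-0.518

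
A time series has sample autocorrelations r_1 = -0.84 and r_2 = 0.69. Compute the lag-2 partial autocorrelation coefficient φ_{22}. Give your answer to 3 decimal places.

-0.053

φ_{22} = (r_2 − r_1²) / (1 − r_1²)
r_1² = (-0.84)² = 0.7056
Numerator = 0.69 − 0.7056 = -0.0156; denominator = 1 − 0.7056 = 0.2944
φ_{22} = -0.0156 / 0.2944 = -0.053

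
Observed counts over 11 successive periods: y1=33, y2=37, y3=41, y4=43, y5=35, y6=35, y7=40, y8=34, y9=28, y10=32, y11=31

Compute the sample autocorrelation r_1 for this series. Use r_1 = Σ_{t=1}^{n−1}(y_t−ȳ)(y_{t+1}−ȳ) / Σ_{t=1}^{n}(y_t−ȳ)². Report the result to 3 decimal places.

0.422

Mean ȳ = (33 + 37 + 41 + 43 + 35 + 35 + 40 + 34 + 28 + 32 + 31)/11 = 35.3636
Numerator Σ_{t=1}^{10}(y_t−ȳ)(y_{t+1}−ȳ) = 87.2314
Denominator Σ(y_t−ȳ)² = 206.5455
r_1 = 87.2314 / 206.5455 = 0.422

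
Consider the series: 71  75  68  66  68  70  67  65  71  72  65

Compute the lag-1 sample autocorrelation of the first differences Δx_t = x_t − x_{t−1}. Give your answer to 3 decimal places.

-0.169

First differences Δx: 4, -7, -2, 2, 2, -3, -2, 6, 1, -7
Mean of differences = -0.6000
Numerator Σ(Δx_t−Δx̄)(Δx_{t+1}−Δx̄) = -29.1600
Denominator Σ(Δx_t−Δx̄)² = 172.4000
r_1(Δx) = -29.1600 / 172.4000 = -0.169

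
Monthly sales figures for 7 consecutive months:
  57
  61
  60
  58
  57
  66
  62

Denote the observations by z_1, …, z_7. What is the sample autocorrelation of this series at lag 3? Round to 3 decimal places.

Mean z̄ = (57 + 61 + 60 + 58 + 57 + 66 + 62)/7 = 60.1429
Σ(z_t−z̄)(z_{t+3}−z̄) = (6.7347) + (-2.6939) + (-0.8367) + (-3.9796) = -0.7755
Denominator Σ(z_t−z̄)² = 62.8571
r_3 = -0.7755 / 62.8571 = -0.012

-0.012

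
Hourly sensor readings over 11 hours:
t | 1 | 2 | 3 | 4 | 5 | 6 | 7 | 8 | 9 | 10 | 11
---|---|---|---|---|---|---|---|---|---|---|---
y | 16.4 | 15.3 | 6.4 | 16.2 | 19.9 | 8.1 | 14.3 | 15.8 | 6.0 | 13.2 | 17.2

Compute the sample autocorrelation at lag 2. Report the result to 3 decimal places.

-0.544

Mean ȳ = (16.4 + 15.3 + 6.4 + 16.2 + 19.9 + 8.1 + 14.3 + 15.8 + 6.0 + 13.2 + 17.2)/11 = 13.5273
Numerator Σ_{t=1}^{9}(y_t−ȳ)(y_{t+2}−ȳ) = -117.2788
Denominator Σ(y_t−ȳ)² = 215.4218
r_2 = -117.2788 / 215.4218 = -0.544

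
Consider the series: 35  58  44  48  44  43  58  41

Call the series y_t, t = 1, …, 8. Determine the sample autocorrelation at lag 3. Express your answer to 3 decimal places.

Mean ȳ = (35 + 58 + 44 + 48 + 44 + 43 + 58 + 41)/8 = 46.3750
Deviations from mean: -11.3750, 11.6250, -2.3750, 1.6250, -2.3750, -3.3750, 11.6250, -5.3750
Σ(y_t−ȳ)(y_{t+3}−ȳ) = (-18.4844) + (-27.6094) + (8.0156) + (18.8906) + (12.7656) = -6.4219
Denominator Σ(y_t−ȳ)² = 453.8750
r_3 = -6.4219 / 453.8750 = -0.014

-0.014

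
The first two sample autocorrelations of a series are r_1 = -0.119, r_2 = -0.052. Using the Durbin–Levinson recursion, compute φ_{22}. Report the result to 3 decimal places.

-0.067

φ_{22} = (r_2 − r_1²) / (1 − r_1²)
r_1² = (-0.119)² = 0.014161
Numerator = -0.052 − 0.0142 = -0.0662; denominator = 1 − 0.0142 = 0.9858
φ_{22} = -0.0662 / 0.9858 = -0.067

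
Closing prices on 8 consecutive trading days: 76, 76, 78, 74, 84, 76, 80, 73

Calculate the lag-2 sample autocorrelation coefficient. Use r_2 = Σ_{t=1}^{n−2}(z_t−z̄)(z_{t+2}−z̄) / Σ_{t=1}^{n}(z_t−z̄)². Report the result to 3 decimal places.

Mean z̄ = (76 + 76 + 78 + 74 + 84 + 76 + 80 + 73)/8 = 77.1250
Deviations from mean: -1.1250, -1.1250, 0.8750, -3.1250, 6.8750, -1.1250, 2.8750, -4.1250
Σ(z_t−z̄)(z_{t+2}−z̄) = (-0.9844) + (3.5156) + (6.0156) + (3.5156) + (19.7656) + (4.6406) = 36.4688
Denominator Σ(z_t−z̄)² = 86.8750
r_2 = 36.4688 / 86.8750 = 0.420

0.420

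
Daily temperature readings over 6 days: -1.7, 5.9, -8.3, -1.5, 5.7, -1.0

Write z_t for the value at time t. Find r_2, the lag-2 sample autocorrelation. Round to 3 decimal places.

Mean z̄ = (-1.7 + 5.9 − 8.3 − 1.5 + 5.7 − 1.0)/6 = -0.1500
Deviations from mean: -1.5500, 6.0500, -8.1500, -1.3500, 5.8500, -0.8500
Σ(z_t−z̄)(z_{t+2}−z̄) = (12.6325) + (-8.1675) + (-47.6775) + (1.1475) = -42.0650
Denominator Σ(z_t−z̄)² = 142.1950
r_2 = -42.0650 / 142.1950 = -0.296

-0.296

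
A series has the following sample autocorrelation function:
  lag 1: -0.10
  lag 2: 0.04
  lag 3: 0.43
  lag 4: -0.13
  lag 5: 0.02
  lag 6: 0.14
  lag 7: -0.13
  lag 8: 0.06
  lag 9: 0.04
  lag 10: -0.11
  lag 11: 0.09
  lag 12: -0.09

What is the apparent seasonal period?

3

The largest autocorrelation is r_3 = 0.43; the remaining lags stay at or below 0.14.
The dominant spike at lag 3 indicates a seasonal period of 3.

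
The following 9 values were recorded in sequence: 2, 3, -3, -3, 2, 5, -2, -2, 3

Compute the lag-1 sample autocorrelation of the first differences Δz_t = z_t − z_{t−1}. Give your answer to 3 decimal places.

First differences Δz: 1, -6, 0, 5, 3, -7, 0, 5
Mean of differences = 0.1250
Numerator Σ(Δz_t−Δz̄)(Δz_{t+1}−Δz̄) = -11.3906
Denominator Σ(Δz_t−Δz̄)² = 144.8750
r_1(Δz) = -11.3906 / 144.8750 = -0.079

-0.079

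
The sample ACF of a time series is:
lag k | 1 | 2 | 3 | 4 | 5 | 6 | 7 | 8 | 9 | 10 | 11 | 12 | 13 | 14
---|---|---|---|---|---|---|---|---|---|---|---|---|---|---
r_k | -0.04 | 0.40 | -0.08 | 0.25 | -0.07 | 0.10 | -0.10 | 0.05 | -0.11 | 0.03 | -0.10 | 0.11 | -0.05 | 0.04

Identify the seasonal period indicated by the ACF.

2

The largest autocorrelation is r_2 = 0.40, with a weaker echo at lag 4 (0.25); the remaining lags stay at or below 0.11.
The dominant spike at lag 2 indicates a seasonal period of 2.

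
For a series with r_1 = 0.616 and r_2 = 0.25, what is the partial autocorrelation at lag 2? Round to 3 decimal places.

-0.209

φ_{22} = (r_2 − r_1²) / (1 − r_1²)
r_1² = (0.616)² = 0.379456
Numerator = 0.25 − 0.3795 = -0.1295; denominator = 1 − 0.3795 = 0.6205
φ_{22} = -0.1295 / 0.6205 = -0.209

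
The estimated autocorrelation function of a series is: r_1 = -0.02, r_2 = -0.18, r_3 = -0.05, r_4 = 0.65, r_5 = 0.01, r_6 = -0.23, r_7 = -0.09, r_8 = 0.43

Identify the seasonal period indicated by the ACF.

4

The largest autocorrelation is r_4 = 0.65, with a weaker echo at lag 8 (0.43); the remaining lags stay at or below 0.01.
The dominant spike at lag 4 indicates a seasonal period of 4.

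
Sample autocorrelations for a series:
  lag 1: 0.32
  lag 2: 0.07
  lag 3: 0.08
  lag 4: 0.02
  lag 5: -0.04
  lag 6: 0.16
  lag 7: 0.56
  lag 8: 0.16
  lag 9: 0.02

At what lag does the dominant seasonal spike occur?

The largest autocorrelation is r_7 = 0.56; the remaining lags stay at or below 0.32. The elevated value at lag 1 (0.32), dropping to 0.07 at lag 2, reflects decaying short-term dependence rather than seasonality.
The dominant spike at lag 7 indicates a seasonal period of 7.

7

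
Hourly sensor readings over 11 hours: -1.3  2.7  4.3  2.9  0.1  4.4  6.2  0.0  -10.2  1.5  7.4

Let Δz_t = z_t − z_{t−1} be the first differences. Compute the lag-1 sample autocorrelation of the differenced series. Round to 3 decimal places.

0.016

First differences Δz: 4.0, 1.6, -1.4, -2.8, 4.3, 1.8, -6.2, -10.2, 11.7, 5.9
Mean of differences = 0.8700
Numerator Σ(Δz_t−Δz̄)(Δz_{t+1}−Δz̄) = 5.8371
Denominator Σ(Δz_t−Δz̄)² = 356.7010
r_1(Δz) = 5.8371 / 356.7010 = 0.016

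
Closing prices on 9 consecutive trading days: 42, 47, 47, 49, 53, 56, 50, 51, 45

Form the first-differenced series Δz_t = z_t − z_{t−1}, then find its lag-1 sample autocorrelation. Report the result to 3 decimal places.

-0.092

First differences Δz: 5, 0, 2, 4, 3, -6, 1, -6
Mean of differences = 0.3750
Numerator Σ(Δz_t−Δz̄)(Δz_{t+1}−Δz̄) = -11.6406
Denominator Σ(Δz_t−Δz̄)² = 125.8750
r_1(Δz) = -11.6406 / 125.8750 = -0.092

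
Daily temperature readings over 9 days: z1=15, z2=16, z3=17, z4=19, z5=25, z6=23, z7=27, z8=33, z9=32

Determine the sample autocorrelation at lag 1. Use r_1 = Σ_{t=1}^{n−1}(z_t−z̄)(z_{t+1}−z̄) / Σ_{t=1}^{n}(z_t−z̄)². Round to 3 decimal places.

0.667

Mean z̄ = (15 + 16 + 17 + 19 + 25 + 23 + 27 + 33 + 32)/9 = 23.0000
Numerator Σ_{t=1}^{8}(z_t−z̄)(z_{t+1}−z̄) = 244.0000
Denominator Σ(z_t−z̄)² = 366.0000
r_1 = 244.0000 / 366.0000 = 0.667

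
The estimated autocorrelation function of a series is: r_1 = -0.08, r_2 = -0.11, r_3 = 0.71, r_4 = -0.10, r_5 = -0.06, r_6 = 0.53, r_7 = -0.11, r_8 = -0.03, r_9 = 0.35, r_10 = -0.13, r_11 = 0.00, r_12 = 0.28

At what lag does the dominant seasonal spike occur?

The largest autocorrelation is r_3 = 0.71, with weaker echoes at lags 6 (0.53), 9 (0.35) and 12 (0.28); the remaining lags stay at or below 0.00.
The dominant spike at lag 3 indicates a seasonal period of 3.

3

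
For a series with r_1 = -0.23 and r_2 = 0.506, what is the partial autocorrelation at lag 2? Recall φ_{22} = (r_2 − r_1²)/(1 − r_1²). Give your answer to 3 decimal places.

0.478

φ_{22} = (r_2 − r_1²) / (1 − r_1²)
r_1² = (-0.23)² = 0.0529
Numerator = 0.506 − 0.0529 = 0.4531; denominator = 1 − 0.0529 = 0.9471
φ_{22} = 0.4531 / 0.9471 = 0.478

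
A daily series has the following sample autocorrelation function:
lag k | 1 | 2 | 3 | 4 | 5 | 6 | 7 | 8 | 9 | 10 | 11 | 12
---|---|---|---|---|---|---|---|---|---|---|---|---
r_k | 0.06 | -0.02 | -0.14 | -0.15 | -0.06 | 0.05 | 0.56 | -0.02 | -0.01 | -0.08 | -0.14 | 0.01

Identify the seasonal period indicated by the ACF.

7

The largest autocorrelation is r_7 = 0.56; the remaining lags stay at or below 0.06.
The dominant spike at lag 7 indicates a seasonal period of 7.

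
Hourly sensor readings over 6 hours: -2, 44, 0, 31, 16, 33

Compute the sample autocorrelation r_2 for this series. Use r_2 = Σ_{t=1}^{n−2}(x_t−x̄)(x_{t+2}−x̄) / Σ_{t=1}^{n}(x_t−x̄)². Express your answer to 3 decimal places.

Mean x̄ = (-2 + 44 + 0 + 31 + 16 + 33)/6 = 20.3333
Deviations from mean: -22.3333, 23.6667, -20.3333, 10.6667, -4.3333, 12.6667
Σ(x_t−x̄)(x_{t+2}−x̄) = (454.1111) + (252.4444) + (88.1111) + (135.1111) = 929.7778
Denominator Σ(x_t−x̄)² = 1765.3333
r_2 = 929.7778 / 1765.3333 = 0.527

0.527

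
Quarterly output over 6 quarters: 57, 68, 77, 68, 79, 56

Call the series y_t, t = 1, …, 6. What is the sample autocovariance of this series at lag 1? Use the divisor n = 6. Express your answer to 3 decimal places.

-20.375

Mean ȳ = (57 + 68 + 77 + 68 + 79 + 56)/6 = 67.5000
Σ_{t=1}^{5}(y_t−ȳ)(y_{t+1}−ȳ) = -122.2500
γ_1 = -122.2500 / 6 = -20.375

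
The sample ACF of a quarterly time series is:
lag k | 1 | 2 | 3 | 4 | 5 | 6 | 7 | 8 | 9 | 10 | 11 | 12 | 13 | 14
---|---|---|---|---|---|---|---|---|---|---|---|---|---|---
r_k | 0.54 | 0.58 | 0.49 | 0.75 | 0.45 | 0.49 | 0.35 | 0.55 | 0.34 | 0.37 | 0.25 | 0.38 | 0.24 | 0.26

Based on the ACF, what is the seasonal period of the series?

The largest autocorrelation is r_4 = 0.75; the remaining lags stay at or below 0.58.
The dominant spike at lag 4 indicates a seasonal period of 4.

4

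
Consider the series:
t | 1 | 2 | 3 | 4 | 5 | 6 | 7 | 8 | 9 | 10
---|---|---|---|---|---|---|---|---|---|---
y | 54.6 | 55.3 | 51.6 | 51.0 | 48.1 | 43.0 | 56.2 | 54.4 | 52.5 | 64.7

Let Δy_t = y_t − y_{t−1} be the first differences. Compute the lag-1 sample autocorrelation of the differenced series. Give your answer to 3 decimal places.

-0.252

First differences Δy: 0.7, -3.7, -0.6, -2.9, -5.1, 13.2, -1.8, -1.9, 12.2
Mean of differences = 1.1222
Numerator Σ(Δy_t−Δȳ)(Δy_{t+1}−Δȳ) = -92.7972
Denominator Σ(Δy_t−Δȳ)² = 367.5556
r_1(Δy) = -92.7972 / 367.5556 = -0.252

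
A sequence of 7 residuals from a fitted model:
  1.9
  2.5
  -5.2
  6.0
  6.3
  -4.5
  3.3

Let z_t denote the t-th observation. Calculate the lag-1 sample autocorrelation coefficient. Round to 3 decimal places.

Mean z̄ = (1.9 + 2.5 − 5.2 + 6.0 + 6.3 − 4.5 + 3.3)/7 = 1.4714
Deviations from mean: 0.4286, 1.0286, -6.6714, 4.5286, 4.8286, -5.9714, 1.8286
Σ(z_t−z̄)(z_{t+1}−z̄) = (0.4408) + (-6.8620) + (-30.2120) + (21.8665) + (-28.8335) + (-10.9192) = -54.5194
Denominator Σ(z_t−z̄)² = 128.5743
r_1 = -54.5194 / 128.5743 = -0.424

-0.424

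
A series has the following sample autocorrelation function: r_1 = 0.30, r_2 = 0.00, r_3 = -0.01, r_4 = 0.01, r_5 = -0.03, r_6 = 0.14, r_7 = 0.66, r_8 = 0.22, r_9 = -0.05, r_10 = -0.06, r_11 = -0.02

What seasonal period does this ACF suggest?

The largest autocorrelation is r_7 = 0.66; the remaining lags stay at or below 0.30. The elevated value at lag 1 (0.30), dropping to 0.00 at lag 2, reflects decaying short-term dependence rather than seasonality.
The dominant spike at lag 7 indicates a seasonal period of 7.

7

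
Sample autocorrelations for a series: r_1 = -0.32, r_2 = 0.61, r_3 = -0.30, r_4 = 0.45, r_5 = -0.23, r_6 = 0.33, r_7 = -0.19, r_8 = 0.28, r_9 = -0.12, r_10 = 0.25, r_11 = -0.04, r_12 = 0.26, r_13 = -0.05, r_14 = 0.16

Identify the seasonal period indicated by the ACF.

2

The largest autocorrelation is r_2 = 0.61, with weaker echoes at lags 4 (0.45), 6 (0.33), 8 (0.28), 10 (0.25), 12 (0.26) and 14 (0.16); the remaining lags stay at or below -0.04.
The dominant spike at lag 2 indicates a seasonal period of 2.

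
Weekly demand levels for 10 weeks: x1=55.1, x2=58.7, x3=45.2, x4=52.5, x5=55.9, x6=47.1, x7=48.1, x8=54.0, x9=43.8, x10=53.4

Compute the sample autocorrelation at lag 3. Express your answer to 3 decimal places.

Mean x̄ = (55.1 + 58.7 + 45.2 + 52.5 + 55.9 + 47.1 + 48.1 + 54.0 + 43.8 + 53.4)/10 = 51.3800
Numerator Σ_{t=1}^{7}(x_t−x̄)(x_{t+3}−x̄) = 97.6888
Denominator Σ(x_t−x̄)² = 224.7760
r_3 = 97.6888 / 224.7760 = 0.435

0.435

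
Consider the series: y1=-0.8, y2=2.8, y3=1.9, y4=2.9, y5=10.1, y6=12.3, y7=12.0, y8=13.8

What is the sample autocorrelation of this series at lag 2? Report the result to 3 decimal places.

0.308

Mean ȳ = (-0.8 + 2.8 + 1.9 + 2.9 + 10.1 + 12.3 + 12.0 + 13.8)/8 = 6.8750
Deviations from mean: -7.6750, -4.0750, -4.9750, -3.9750, 3.2250, 5.4250, 5.1250, 6.9250
Σ(y_t−ȳ)(y_{t+2}−ȳ) = (38.1831) + (16.1981) + (-16.0444) + (-21.5644) + (16.5281) + (37.5681) = 70.8688
Denominator Σ(y_t−ȳ)² = 230.1150
r_2 = 70.8688 / 230.1150 = 0.308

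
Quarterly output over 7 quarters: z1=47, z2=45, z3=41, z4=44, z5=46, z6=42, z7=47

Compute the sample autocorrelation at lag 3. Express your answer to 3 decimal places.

Mean z̄ = (47 + 45 + 41 + 44 + 46 + 42 + 47)/7 = 44.5714
Σ(z_t−z̄)(z_{t+3}−z̄) = (-1.3878) + (0.6122) + (9.1837) + (-1.3878) = 7.0204
Denominator Σ(z_t−z̄)² = 33.7143
r_3 = 7.0204 / 33.7143 = 0.208

0.208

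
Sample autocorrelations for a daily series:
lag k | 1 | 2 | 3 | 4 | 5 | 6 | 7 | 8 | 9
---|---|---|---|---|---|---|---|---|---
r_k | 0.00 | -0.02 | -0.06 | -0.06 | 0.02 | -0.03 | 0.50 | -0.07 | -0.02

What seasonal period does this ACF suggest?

7

The largest autocorrelation is r_7 = 0.50; the remaining lags stay at or below 0.02.
The dominant spike at lag 7 indicates a seasonal period of 7.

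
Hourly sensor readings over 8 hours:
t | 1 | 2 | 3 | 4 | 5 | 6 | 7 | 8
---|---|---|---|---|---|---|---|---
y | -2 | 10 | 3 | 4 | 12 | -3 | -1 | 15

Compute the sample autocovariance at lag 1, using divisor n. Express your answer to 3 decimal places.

-14.914

Mean ȳ = (-2 + 10 + 3 + 4 + 12 − 3 − 1 + 15)/8 = 4.7500
Σ_{t=1}^{7}(y_t−ȳ)(y_{t+1}−ȳ) = -119.3125
γ_1 = -119.3125 / 8 = -14.914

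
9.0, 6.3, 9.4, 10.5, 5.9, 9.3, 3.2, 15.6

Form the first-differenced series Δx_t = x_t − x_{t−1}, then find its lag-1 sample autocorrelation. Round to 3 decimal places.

-0.509

First differences Δx: -2.7, 3.1, 1.1, -4.6, 3.4, -6.1, 12.4
Mean of differences = 0.9429
Numerator Σ(Δx_t−Δx̄)(Δx_{t+1}−Δx̄) = -120.0061
Denominator Σ(Δx_t−Δx̄)² = 235.5771
r_1(Δx) = -120.0061 / 235.5771 = -0.509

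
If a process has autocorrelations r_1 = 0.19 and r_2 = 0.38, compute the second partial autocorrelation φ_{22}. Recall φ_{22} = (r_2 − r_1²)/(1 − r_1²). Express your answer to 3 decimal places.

φ_{22} = (r_2 − r_1²) / (1 − r_1²)
r_1² = (0.19)² = 0.0361
Numerator = 0.38 − 0.0361 = 0.3439; denominator = 1 − 0.0361 = 0.9639
φ_{22} = 0.3439 / 0.9639 = 0.357

0.357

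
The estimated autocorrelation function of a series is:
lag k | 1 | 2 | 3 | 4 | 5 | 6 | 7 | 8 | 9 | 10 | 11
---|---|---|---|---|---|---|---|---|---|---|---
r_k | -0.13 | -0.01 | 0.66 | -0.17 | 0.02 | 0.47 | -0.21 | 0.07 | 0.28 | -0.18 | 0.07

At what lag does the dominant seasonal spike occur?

3

The largest autocorrelation is r_3 = 0.66, with weaker echoes at lags 6 (0.47) and 9 (0.28); the remaining lags stay at or below 0.07.
The dominant spike at lag 3 indicates a seasonal period of 3.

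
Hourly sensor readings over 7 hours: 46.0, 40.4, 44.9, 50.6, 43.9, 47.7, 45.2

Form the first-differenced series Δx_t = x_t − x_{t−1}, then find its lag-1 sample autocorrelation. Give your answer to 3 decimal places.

First differences Δx: -5.6, 4.5, 5.7, -6.7, 3.8, -2.5
Mean of differences = -0.1333
Numerator Σ(Δx_t−Δx̄)(Δx_{t+1}−Δx̄) = -71.7444
Denominator Σ(Δx_t−Δx̄)² = 149.5733
r_1(Δx) = -71.7444 / 149.5733 = -0.480

-0.480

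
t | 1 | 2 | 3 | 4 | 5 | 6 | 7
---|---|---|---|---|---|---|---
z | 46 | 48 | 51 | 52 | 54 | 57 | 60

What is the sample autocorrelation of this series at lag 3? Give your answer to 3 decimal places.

-0.097

Mean z̄ = (46 + 48 + 51 + 52 + 54 + 57 + 60)/7 = 52.5714
Deviations from mean: -6.5714, -4.5714, -1.5714, -0.5714, 1.4286, 4.4286, 7.4286
Σ(z_t−z̄)(z_{t+3}−z̄) = (3.7551) + (-6.5306) + (-6.9592) + (-4.2449) = -13.9796
Denominator Σ(z_t−z̄)² = 143.7143
r_3 = -13.9796 / 143.7143 = -0.097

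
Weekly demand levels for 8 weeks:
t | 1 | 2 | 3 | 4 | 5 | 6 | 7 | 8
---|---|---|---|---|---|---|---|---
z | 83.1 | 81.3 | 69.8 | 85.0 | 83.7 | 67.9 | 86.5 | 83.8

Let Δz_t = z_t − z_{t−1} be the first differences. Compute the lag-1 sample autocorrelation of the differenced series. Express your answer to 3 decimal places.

First differences Δz: -1.8, -11.5, 15.2, -1.3, -15.8, 18.6, -2.7
Mean of differences = 0.1000
Numerator Σ(Δz_t−Δz̄)(Δz_{t+1}−Δz̄) = -497.9500
Denominator Σ(Δz_t−Δz̄)² = 971.0400
r_1(Δz) = -497.9500 / 971.0400 = -0.513

-0.513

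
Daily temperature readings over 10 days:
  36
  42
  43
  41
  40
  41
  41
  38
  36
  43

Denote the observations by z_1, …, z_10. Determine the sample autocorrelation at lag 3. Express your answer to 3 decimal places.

Mean z̄ = (36 + 42 + 43 + 41 + 40 + 41 + 41 + 38 + 36 + 43)/10 = 40.1000
Σ(z_t−z̄)(z_{t+3}−z̄) = (-3.6900) + (-0.1900) + (2.6100) + (0.8100) + (0.2100) + (-3.6900) + (2.6100) = -1.3300
Denominator Σ(z_t−z̄)² = 60.9000
r_3 = -1.3300 / 60.9000 = -0.022

-0.022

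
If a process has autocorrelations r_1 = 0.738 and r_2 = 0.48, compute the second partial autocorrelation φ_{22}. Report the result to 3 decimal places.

φ_{22} = (r_2 − r_1²) / (1 − r_1²)
r_1² = (0.738)² = 0.544644
Numerator = 0.48 − 0.5446 = -0.0646; denominator = 1 − 0.5446 = 0.4554
φ_{22} = -0.0646 / 0.4554 = -0.142

-0.142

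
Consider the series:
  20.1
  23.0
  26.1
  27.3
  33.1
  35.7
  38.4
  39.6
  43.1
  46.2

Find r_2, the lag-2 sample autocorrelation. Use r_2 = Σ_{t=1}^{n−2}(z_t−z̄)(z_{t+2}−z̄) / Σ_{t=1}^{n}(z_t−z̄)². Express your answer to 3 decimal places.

0.412

Mean z̄ = (20.1 + 23.0 + 26.1 + 27.3 + 33.1 + 35.7 + 38.4 + 39.6 + 43.1 + 46.2)/10 = 33.2600
Numerator Σ_{t=1}^{8}(z_t−z̄)(z_{t+2}−z̄) = 289.2428
Denominator Σ(z_t−z̄)² = 702.1040
r_2 = 289.2428 / 702.1040 = 0.412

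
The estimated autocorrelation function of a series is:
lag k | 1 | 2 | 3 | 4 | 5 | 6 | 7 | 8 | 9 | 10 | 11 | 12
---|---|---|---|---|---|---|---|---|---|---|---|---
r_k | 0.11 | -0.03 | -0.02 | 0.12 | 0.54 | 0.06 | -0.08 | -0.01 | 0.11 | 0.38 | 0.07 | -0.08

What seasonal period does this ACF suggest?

The largest autocorrelation is r_5 = 0.54, with a weaker echo at lag 10 (0.38); the remaining lags stay at or below 0.12.
The dominant spike at lag 5 indicates a seasonal period of 5.

5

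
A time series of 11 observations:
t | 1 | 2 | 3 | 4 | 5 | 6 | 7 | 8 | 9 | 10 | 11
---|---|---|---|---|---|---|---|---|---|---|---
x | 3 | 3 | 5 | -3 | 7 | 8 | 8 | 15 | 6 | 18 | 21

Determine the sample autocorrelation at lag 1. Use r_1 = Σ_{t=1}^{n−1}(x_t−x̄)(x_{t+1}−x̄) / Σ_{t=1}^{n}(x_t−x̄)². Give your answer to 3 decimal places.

Mean x̄ = (3 + 3 + 5 − 3 + 7 + 8 + 8 + 15 + 6 + 18 + 21)/11 = 8.2727
Numerator Σ_{t=1}^{10}(x_t−x̄)(x_{t+1}−x̄) = 181.2893
Denominator Σ(x_t−x̄)² = 502.1818
r_1 = 181.2893 / 502.1818 = 0.361

0.361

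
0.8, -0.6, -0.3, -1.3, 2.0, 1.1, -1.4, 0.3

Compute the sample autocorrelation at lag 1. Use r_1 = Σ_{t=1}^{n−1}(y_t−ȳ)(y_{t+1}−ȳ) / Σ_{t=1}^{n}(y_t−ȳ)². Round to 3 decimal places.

-0.224

Mean ȳ = (0.8 − 0.6 − 0.3 − 1.3 + 2.0 + 1.1 − 1.4 + 0.3)/8 = 0.0750
Deviations from mean: 0.7250, -0.6750, -0.3750, -1.3750, 1.9250, 1.0250, -1.4750, 0.2250
Σ(y_t−ȳ)(y_{t+1}−ȳ) = (-0.4894) + (0.2531) + (0.5156) + (-2.6469) + (1.9731) + (-1.5119) + (-0.3319) = -2.2381
Denominator Σ(y_t−ȳ)² = 9.9950
r_1 = -2.2381 / 9.9950 = -0.224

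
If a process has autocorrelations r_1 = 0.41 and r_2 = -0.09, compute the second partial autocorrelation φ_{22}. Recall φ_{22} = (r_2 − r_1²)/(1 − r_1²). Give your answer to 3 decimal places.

-0.310

φ_{22} = (r_2 − r_1²) / (1 − r_1²)
r_1² = (0.41)² = 0.1681
Numerator = -0.09 − 0.1681 = -0.2581; denominator = 1 − 0.1681 = 0.8319
φ_{22} = -0.2581 / 0.8319 = -0.310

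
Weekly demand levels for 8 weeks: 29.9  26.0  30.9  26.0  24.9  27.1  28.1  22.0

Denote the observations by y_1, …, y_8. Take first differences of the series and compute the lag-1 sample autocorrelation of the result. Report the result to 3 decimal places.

First differences Δy: -3.9, 4.9, -4.9, -1.1, 2.2, 1.0, -6.1
Mean of differences = -1.1286
Numerator Σ(Δy_t−Δȳ)(Δy_{t+1}−Δȳ) = -42.9537
Denominator Σ(Δy_t−Δȳ)² = 98.5743
r_1(Δy) = -42.9537 / 98.5743 = -0.436

-0.436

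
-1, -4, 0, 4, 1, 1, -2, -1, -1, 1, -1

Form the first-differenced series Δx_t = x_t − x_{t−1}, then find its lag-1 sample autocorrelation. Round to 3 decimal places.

-0.221

First differences Δx: -3, 4, 4, -3, 0, -3, 1, 0, 2, -2
Mean of differences = 0.0000
Numerator Σ(Δx_t−Δx̄)(Δx_{t+1}−Δx̄) = -15.0000
Denominator Σ(Δx_t−Δx̄)² = 68.0000
r_1(Δx) = -15.0000 / 68.0000 = -0.221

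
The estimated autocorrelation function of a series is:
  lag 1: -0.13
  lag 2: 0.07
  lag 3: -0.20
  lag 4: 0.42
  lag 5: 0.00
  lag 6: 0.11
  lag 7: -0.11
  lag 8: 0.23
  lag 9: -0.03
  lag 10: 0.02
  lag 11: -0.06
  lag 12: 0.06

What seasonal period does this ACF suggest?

4

The largest autocorrelation is r_4 = 0.42, with a weaker echo at lag 8 (0.23); the remaining lags stay at or below 0.11.
The dominant spike at lag 4 indicates a seasonal period of 4.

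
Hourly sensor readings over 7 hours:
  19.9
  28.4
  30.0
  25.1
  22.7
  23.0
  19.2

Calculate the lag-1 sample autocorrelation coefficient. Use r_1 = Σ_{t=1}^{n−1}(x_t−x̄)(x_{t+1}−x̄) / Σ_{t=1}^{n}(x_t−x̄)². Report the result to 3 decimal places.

Mean x̄ = (19.9 + 28.4 + 30.0 + 25.1 + 22.7 + 23.0 + 19.2)/7 = 24.0429
Deviations from mean: -4.1429, 4.3571, 5.9571, 1.0571, -1.3429, -1.0429, -4.8429
Numerator Σ_{t=1}^{6}(x_t−x̄)(x_{t+1}−x̄) = 19.2339
Denominator Σ(x_t−x̄)² = 99.0971
r_1 = 19.2339 / 99.0971 = 0.194

0.194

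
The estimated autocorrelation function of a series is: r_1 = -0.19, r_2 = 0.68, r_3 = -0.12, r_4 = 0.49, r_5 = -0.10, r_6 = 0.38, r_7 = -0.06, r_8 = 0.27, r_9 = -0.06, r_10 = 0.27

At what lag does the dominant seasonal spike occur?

2

The largest autocorrelation is r_2 = 0.68, with weaker echoes at lags 4 (0.49), 6 (0.38), 8 (0.27) and 10 (0.27); the remaining lags stay at or below -0.06.
The dominant spike at lag 2 indicates a seasonal period of 2.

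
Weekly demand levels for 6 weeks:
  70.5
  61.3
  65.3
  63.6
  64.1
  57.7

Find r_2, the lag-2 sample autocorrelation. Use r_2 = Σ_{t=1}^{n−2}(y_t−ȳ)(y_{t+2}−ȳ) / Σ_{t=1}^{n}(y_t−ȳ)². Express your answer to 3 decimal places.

Mean ȳ = (70.5 + 61.3 + 65.3 + 63.6 + 64.1 + 57.7)/6 = 63.7500
Σ(y_t−ȳ)(y_{t+2}−ȳ) = (10.4625) + (0.3675) + (0.5425) + (0.9075) = 12.2800
Denominator Σ(y_t−ȳ)² = 90.7150
r_2 = 12.2800 / 90.7150 = 0.135

0.135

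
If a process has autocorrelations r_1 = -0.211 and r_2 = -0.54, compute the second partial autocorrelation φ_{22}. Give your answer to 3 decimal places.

-0.612

φ_{22} = (r_2 − r_1²) / (1 − r_1²)
r_1² = (-0.211)² = 0.044521
Numerator = -0.54 − 0.0445 = -0.5845; denominator = 1 − 0.0445 = 0.9555
φ_{22} = -0.5845 / 0.9555 = -0.612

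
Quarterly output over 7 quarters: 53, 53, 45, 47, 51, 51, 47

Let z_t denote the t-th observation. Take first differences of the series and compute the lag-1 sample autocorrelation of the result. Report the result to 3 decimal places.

First differences Δz: 0, -8, 2, 4, 0, -4
Mean of differences = -1.0000
Numerator Σ(Δz_t−Δz̄)(Δz_{t+1}−Δz̄) = -11.0000
Denominator Σ(Δz_t−Δz̄)² = 94.0000
r_1(Δz) = -11.0000 / 94.0000 = -0.117

-0.117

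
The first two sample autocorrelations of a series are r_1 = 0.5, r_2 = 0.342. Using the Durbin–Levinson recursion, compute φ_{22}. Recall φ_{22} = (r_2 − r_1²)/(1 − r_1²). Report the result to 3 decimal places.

φ_{22} = (r_2 − r_1²) / (1 − r_1²)
r_1² = (0.5)² = 0.25
Numerator = 0.342 − 0.2500 = 0.0920; denominator = 1 − 0.2500 = 0.7500
φ_{22} = 0.0920 / 0.7500 = 0.123

0.123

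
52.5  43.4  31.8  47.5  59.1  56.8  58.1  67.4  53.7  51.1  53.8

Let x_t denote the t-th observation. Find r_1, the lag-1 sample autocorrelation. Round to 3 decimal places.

0.477

Mean x̄ = (52.5 + 43.4 + 31.8 + 47.5 + 59.1 + 56.8 + 58.1 + 67.4 + 53.7 + 51.1 + 53.8)/11 = 52.2909
Numerator Σ_{t=1}^{10}(x_t−x̄)(x_{t+1}−x̄) = 408.3536
Denominator Σ(x_t−x̄)² = 856.3291
r_1 = 408.3536 / 856.3291 = 0.477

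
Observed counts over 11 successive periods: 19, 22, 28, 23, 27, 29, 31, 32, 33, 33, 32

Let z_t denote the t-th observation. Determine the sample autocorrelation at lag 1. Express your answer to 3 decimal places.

0.585

Mean z̄ = (19 + 22 + 28 + 23 + 27 + 29 + 31 + 32 + 33 + 33 + 32)/11 = 28.0909
Numerator Σ_{t=1}^{10}(z_t−z̄)(z_{t+1}−z̄) = 137.4463
Denominator Σ(z_t−z̄)² = 234.9091
r_1 = 137.4463 / 234.9091 = 0.585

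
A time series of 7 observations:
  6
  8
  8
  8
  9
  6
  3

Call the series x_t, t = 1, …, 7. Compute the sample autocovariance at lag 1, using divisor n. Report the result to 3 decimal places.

Mean x̄ = (6 + 8 + 8 + 8 + 9 + 6 + 3)/7 = 6.8571
Σ_{t=1}^{6}(x_t−x̄)(x_{t+1}−x̄) = 5.5510
γ_1 = 5.5510 / 7 = 0.793

0.793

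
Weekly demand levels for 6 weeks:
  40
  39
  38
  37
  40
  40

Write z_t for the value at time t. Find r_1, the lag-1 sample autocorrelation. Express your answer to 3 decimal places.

0.125

Mean z̄ = (40 + 39 + 38 + 37 + 40 + 40)/6 = 39.0000
Deviations from mean: 1.0000, 0.0000, -1.0000, -2.0000, 1.0000, 1.0000
Numerator Σ_{t=1}^{5}(z_t−z̄)(z_{t+1}−z̄) = 1.0000
Denominator Σ(z_t−z̄)² = 8.0000
r_1 = 1.0000 / 8.0000 = 0.125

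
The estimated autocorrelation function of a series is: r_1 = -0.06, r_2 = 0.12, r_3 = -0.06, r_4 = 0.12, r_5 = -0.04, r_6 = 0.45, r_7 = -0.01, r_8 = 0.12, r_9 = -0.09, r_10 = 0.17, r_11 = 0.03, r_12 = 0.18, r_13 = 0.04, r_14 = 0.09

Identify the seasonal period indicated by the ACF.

6

The largest autocorrelation is r_6 = 0.45, with a weaker echo at lag 12 (0.18); the remaining lags stay at or below 0.17.
The dominant spike at lag 6 indicates a seasonal period of 6.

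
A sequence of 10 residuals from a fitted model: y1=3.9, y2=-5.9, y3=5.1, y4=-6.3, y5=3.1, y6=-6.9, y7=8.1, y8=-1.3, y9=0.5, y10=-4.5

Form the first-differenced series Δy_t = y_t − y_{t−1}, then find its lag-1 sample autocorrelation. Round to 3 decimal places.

First differences Δy: -9.8, 11.0, -11.4, 9.4, -10.0, 15.0, -9.4, 1.8, -5.0
Mean of differences = -0.9333
Numerator Σ(Δy_t−Δȳ)(Δy_{t+1}−Δȳ) = -746.1778
Denominator Σ(Δy_t−Δȳ)² = 869.1200
r_1(Δy) = -746.1778 / 869.1200 = -0.859

-0.859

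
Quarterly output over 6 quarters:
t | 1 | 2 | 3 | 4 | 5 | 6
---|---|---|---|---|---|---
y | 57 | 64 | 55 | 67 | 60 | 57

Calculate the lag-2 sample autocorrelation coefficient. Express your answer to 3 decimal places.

Mean ȳ = (57 + 64 + 55 + 67 + 60 + 57)/6 = 60.0000
Σ(y_t−ȳ)(y_{t+2}−ȳ) = (15.0000) + (28.0000) + (0.0000) + (-21.0000) = 22.0000
Denominator Σ(y_t−ȳ)² = 108.0000
r_2 = 22.0000 / 108.0000 = 0.204

0.204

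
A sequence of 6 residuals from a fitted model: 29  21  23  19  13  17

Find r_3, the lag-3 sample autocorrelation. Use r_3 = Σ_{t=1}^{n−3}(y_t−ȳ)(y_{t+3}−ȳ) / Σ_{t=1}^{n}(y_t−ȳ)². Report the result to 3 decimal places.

-0.170

Mean ȳ = (29 + 21 + 23 + 19 + 13 + 17)/6 = 20.3333
Deviations from mean: 8.6667, 0.6667, 2.6667, -1.3333, -7.3333, -3.3333
Σ(y_t−ȳ)(y_{t+3}−ȳ) = (-11.5556) + (-4.8889) + (-8.8889) = -25.3333
Denominator Σ(y_t−ȳ)² = 149.3333
r_3 = -25.3333 / 149.3333 = -0.170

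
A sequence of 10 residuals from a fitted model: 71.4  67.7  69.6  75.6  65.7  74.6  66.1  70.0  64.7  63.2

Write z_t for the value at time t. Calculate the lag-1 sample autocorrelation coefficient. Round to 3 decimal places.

-0.248

Mean z̄ = (71.4 + 67.7 + 69.6 + 75.6 + 65.7 + 74.6 + 66.1 + 70.0 + 64.7 + 63.2)/10 = 68.8600
Numerator Σ_{t=1}^{9}(z_t−z̄)(z_{t+1}−z̄) = -38.4396
Denominator Σ(z_t−z̄)² = 154.9640
r_1 = -38.4396 / 154.9640 = -0.248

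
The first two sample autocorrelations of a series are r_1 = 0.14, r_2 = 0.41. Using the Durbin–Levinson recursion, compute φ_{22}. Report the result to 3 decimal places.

φ_{22} = (r_2 − r_1²) / (1 − r_1²)
r_1² = (0.14)² = 0.0196
Numerator = 0.41 − 0.0196 = 0.3904; denominator = 1 − 0.0196 = 0.9804
φ_{22} = 0.3904 / 0.9804 = 0.398

0.398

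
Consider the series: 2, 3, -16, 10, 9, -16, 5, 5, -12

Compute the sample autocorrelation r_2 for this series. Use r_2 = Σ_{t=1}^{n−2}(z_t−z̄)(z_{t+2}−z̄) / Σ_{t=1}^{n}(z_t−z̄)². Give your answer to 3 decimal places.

-0.464

Mean z̄ = (2 + 3 − 16 + 10 + 9 − 16 + 5 + 5 − 12)/9 = -1.1111
Σ(z_t−z̄)(z_{t+2}−z̄) = (-46.3210) + (45.6790) + (-150.5432) + (-165.4321) + (61.7901) + (-90.9877) + (-66.5432) = -412.3580
Denominator Σ(z_t−z̄)² = 888.8889
r_2 = -412.3580 / 888.8889 = -0.464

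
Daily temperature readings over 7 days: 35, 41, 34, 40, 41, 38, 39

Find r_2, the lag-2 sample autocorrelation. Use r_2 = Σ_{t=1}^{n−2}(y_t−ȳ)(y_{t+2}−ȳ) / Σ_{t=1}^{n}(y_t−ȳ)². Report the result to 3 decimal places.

0.180

Mean ȳ = (35 + 41 + 34 + 40 + 41 + 38 + 39)/7 = 38.2857
Numerator Σ_{t=1}^{5}(y_t−ȳ)(y_{t+2}−ȳ) = 8.5510
Denominator Σ(y_t−ȳ)² = 47.4286
r_2 = 8.5510 / 47.4286 = 0.180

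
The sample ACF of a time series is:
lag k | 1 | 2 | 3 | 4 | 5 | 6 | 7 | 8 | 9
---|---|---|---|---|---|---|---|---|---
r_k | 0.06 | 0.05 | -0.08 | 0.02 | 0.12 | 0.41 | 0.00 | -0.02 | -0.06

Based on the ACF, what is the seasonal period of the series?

6

The largest autocorrelation is r_6 = 0.41; the remaining lags stay at or below 0.12.
The dominant spike at lag 6 indicates a seasonal period of 6.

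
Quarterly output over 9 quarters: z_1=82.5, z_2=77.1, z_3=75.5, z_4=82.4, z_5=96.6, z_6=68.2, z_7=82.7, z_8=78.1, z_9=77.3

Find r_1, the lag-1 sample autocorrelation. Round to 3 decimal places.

-0.407

Mean z̄ = (82.5 + 77.1 + 75.5 + 82.4 + 96.6 + 68.2 + 82.7 + 78.1 + 77.3)/9 = 80.0444
Numerator Σ_{t=1}^{8}(z_t−z̄)(z_{t+1}−z̄) = -192.9286
Denominator Σ(z_t−z̄)² = 473.6422
r_1 = -192.9286 / 473.6422 = -0.407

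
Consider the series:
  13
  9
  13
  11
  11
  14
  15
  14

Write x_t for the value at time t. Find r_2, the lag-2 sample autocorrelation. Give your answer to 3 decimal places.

Mean x̄ = (13 + 9 + 13 + 11 + 11 + 14 + 15 + 14)/8 = 12.5000
Deviations from mean: 0.5000, -3.5000, 0.5000, -1.5000, -1.5000, 1.5000, 2.5000, 1.5000
Σ(x_t−x̄)(x_{t+2}−x̄) = (0.2500) + (5.2500) + (-0.7500) + (-2.2500) + (-3.7500) + (2.2500) = 1.0000
Denominator Σ(x_t−x̄)² = 28.0000
r_2 = 1.0000 / 28.0000 = 0.036

0.036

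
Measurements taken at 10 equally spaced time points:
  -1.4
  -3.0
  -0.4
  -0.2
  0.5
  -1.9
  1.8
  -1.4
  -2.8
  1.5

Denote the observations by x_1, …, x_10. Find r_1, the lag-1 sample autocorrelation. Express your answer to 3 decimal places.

Mean x̄ = (-1.4 − 3.0 − 0.4 − 0.2 + 0.5 − 1.9 + 1.8 − 1.4 − 2.8 + 1.5)/10 = -0.7300
Numerator Σ_{t=1}^{9}(x_t−x̄)(x_{t+1}−x̄) = -7.7249
Denominator Σ(x_t−x̄)² = 24.9810
r_1 = -7.7249 / 24.9810 = -0.309

-0.309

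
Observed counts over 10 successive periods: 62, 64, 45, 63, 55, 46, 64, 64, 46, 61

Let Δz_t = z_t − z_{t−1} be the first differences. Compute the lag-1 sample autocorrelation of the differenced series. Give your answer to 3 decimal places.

-0.519

First differences Δz: 2, -19, 18, -8, -9, 18, 0, -18, 15
Mean of differences = -0.1111
Numerator Σ(Δz_t−Δz̄)(Δz_{t+1}−Δz̄) = -886.0123
Denominator Σ(Δz_t−Δz̄)² = 1706.8889
r_1(Δz) = -886.0123 / 1706.8889 = -0.519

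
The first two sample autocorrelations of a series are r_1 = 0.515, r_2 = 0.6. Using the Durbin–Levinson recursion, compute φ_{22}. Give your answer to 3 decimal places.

0.456

φ_{22} = (r_2 − r_1²) / (1 − r_1²)
r_1² = (0.515)² = 0.265225
Numerator = 0.6 − 0.2652 = 0.3348; denominator = 1 − 0.2652 = 0.7348
φ_{22} = 0.3348 / 0.7348 = 0.456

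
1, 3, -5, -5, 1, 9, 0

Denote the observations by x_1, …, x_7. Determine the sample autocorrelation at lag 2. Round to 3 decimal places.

Mean x̄ = (1 + 3 − 5 − 5 + 1 + 9 + 0)/7 = 0.5714
Deviations from mean: 0.4286, 2.4286, -5.5714, -5.5714, 0.4286, 8.4286, -0.5714
Numerator Σ_{t=1}^{5}(x_t−x̄)(x_{t+2}−x̄) = -65.5102
Denominator Σ(x_t−x̄)² = 139.7143
r_2 = -65.5102 / 139.7143 = -0.469

-0.469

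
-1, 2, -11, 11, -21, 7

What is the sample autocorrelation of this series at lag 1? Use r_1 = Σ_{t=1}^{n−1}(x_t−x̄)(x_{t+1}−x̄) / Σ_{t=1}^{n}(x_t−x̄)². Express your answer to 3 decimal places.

-0.803

Mean x̄ = (-1 + 2 − 11 + 11 − 21 + 7)/6 = -2.1667
Σ(x_t−x̄)(x_{t+1}−x̄) = (4.8611) + (-36.8056) + (-116.3056) + (-247.9722) + (-172.6389) = -568.8611
Denominator Σ(x_t−x̄)² = 708.8333
r_1 = -568.8611 / 708.8333 = -0.803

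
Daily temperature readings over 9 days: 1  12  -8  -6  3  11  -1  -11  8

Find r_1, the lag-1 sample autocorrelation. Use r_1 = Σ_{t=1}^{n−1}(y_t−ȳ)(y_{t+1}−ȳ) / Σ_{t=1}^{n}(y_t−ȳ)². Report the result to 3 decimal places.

Mean ȳ = (1 + 12 − 8 − 6 + 3 + 11 − 1 − 11 + 8)/9 = 1.0000
Numerator Σ_{t=1}^{8}(y_t−ȳ)(y_{t+1}−ȳ) = -110.0000
Denominator Σ(y_t−ȳ)² = 552.0000
r_1 = -110.0000 / 552.0000 = -0.199

-0.199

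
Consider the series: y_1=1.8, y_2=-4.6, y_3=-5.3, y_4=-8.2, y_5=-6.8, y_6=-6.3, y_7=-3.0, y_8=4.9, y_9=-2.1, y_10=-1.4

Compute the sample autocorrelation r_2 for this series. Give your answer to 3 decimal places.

0.061

Mean ȳ = (1.8 − 4.6 − 5.3 − 8.2 − 6.8 − 6.3 − 3.0 + 4.9 − 2.1 − 1.4)/10 = -3.1000
Numerator Σ_{t=1}^{8}(y_t−ȳ)(y_{t+2}−ȳ) = 9.0600
Denominator Σ(y_t−ȳ)² = 148.9400
r_2 = 9.0600 / 148.9400 = 0.061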